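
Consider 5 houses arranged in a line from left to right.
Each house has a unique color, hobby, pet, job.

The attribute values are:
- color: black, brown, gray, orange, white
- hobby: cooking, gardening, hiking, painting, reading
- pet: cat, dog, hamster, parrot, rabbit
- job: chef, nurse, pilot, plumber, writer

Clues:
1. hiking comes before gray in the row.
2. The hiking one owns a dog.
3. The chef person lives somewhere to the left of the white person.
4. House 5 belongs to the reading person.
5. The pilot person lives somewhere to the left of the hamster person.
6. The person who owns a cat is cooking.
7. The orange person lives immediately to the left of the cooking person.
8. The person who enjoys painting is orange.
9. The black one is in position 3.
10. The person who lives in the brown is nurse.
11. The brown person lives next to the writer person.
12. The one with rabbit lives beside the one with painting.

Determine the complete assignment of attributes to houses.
Solution:

House | Color | Hobby | Pet | Job
---------------------------------
  1   | brown | gardening | rabbit | nurse
  2   | orange | painting | parrot | writer
  3   | black | cooking | cat | chef
  4   | white | hiking | dog | pilot
  5   | gray | reading | hamster | plumber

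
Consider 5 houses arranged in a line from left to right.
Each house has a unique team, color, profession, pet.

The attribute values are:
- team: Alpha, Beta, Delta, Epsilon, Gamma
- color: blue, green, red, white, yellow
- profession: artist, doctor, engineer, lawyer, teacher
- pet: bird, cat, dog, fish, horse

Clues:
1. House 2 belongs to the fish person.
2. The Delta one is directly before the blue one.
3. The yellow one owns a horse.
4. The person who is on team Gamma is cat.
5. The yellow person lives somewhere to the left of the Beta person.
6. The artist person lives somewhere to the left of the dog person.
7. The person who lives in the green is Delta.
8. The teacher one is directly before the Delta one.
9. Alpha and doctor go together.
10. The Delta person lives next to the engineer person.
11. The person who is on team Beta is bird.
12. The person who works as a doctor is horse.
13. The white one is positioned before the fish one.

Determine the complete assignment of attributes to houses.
Solution:

House | Team | Color | Profession | Pet
---------------------------------------
  1   | Gamma | white | teacher | cat
  2   | Delta | green | artist | fish
  3   | Epsilon | blue | engineer | dog
  4   | Alpha | yellow | doctor | horse
  5   | Beta | red | lawyer | bird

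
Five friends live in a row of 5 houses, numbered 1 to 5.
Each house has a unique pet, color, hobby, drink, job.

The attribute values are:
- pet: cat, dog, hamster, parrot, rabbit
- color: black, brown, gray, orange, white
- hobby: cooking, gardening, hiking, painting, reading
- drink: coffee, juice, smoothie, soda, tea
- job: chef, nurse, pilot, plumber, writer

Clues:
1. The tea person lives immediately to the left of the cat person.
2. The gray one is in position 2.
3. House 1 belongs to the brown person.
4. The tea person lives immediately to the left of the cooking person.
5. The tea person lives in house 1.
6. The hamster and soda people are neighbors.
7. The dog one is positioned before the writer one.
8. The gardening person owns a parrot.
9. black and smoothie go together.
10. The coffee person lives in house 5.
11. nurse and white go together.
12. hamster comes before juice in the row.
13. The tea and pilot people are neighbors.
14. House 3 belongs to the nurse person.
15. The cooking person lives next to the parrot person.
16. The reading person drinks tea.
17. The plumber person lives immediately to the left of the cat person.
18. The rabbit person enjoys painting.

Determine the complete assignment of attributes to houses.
Solution:

House | Pet | Color | Hobby | Drink | Job
-----------------------------------------
  1   | hamster | brown | reading | tea | plumber
  2   | cat | gray | cooking | soda | pilot
  3   | parrot | white | gardening | juice | nurse
  4   | dog | black | hiking | smoothie | chef
  5   | rabbit | orange | painting | coffee | writer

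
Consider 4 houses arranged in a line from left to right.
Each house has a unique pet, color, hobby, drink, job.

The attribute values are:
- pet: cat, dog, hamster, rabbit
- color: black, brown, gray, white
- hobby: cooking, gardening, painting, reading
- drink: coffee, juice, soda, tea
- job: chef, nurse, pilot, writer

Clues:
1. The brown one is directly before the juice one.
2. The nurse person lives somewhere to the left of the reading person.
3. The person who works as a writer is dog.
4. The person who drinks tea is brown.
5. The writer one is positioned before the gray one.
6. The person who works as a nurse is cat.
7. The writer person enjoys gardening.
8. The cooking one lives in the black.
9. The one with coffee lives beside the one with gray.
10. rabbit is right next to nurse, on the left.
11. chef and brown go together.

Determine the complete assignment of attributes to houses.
Solution:

House | Pet | Color | Hobby | Drink | Job
-----------------------------------------
  1   | rabbit | brown | painting | tea | chef
  2   | cat | black | cooking | juice | nurse
  3   | dog | white | gardening | coffee | writer
  4   | hamster | gray | reading | soda | pilot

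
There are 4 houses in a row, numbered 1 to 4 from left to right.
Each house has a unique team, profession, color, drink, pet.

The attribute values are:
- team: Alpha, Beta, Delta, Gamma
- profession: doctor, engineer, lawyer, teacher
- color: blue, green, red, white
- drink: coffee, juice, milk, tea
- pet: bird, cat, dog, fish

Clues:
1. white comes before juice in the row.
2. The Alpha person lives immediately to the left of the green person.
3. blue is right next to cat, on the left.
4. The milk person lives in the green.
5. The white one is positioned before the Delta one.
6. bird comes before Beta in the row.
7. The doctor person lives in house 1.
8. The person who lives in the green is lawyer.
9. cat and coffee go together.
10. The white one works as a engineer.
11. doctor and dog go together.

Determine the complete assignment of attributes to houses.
Solution:

House | Team | Profession | Color | Drink | Pet
-----------------------------------------------
  1   | Gamma | doctor | blue | tea | dog
  2   | Alpha | engineer | white | coffee | cat
  3   | Delta | lawyer | green | milk | bird
  4   | Beta | teacher | red | juice | fish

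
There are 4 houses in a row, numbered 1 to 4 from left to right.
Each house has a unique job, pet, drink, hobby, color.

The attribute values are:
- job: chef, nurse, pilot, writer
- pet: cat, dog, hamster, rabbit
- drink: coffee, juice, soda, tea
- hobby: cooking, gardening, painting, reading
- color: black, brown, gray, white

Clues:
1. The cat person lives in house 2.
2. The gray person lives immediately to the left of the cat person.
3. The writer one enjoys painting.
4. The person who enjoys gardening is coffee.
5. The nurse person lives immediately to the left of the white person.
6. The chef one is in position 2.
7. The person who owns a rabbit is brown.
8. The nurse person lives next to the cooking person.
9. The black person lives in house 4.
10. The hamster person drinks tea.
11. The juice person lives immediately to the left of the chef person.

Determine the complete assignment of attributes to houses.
Solution:

House | Job | Pet | Drink | Hobby | Color
-----------------------------------------
  1   | nurse | dog | juice | reading | gray
  2   | chef | cat | soda | cooking | white
  3   | pilot | rabbit | coffee | gardening | brown
  4   | writer | hamster | tea | painting | black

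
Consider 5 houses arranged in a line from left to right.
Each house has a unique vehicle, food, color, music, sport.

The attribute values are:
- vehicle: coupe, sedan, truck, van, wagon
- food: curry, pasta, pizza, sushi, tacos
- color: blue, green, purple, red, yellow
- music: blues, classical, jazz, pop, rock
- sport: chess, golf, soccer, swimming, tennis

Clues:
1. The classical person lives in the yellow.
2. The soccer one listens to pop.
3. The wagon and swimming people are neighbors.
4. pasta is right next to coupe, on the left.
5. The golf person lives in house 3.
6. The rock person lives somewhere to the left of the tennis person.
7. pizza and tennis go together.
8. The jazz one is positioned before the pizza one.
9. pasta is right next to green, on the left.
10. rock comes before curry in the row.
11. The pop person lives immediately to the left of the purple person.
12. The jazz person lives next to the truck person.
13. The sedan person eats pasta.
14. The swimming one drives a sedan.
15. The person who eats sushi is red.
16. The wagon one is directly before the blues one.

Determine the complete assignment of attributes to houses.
Solution:

House | Vehicle | Food | Color | Music | Sport
----------------------------------------------
  1   | wagon | sushi | red | pop | soccer
  2   | sedan | pasta | purple | blues | swimming
  3   | coupe | tacos | green | rock | golf
  4   | van | curry | blue | jazz | chess
  5   | truck | pizza | yellow | classical | tennis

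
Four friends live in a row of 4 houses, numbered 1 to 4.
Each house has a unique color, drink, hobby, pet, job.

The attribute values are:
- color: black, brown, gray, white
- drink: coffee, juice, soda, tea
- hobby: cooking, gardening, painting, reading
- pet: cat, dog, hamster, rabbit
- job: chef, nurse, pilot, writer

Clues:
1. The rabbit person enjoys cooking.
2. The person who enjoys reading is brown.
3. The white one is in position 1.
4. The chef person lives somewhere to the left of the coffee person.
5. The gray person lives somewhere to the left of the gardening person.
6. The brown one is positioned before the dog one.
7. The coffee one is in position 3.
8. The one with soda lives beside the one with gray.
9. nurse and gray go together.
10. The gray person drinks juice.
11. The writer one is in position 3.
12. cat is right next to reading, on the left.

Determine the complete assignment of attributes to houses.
Solution:

House | Color | Drink | Hobby | Pet | Job
-----------------------------------------
  1   | white | soda | cooking | rabbit | chef
  2   | gray | juice | painting | cat | nurse
  3   | brown | coffee | reading | hamster | writer
  4   | black | tea | gardening | dog | pilot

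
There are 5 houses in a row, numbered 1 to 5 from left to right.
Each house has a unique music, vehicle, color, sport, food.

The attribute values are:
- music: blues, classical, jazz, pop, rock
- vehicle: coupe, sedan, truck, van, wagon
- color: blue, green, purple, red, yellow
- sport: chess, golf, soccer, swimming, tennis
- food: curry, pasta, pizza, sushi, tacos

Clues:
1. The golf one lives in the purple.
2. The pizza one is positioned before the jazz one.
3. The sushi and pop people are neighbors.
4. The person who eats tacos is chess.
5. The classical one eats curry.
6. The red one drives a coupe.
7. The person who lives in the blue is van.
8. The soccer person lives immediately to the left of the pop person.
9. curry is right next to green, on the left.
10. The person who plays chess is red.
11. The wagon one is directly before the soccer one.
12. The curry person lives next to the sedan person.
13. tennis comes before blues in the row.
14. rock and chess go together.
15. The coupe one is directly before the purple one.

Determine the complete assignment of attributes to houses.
Solution:

House | Music | Vehicle | Color | Sport | Food
----------------------------------------------
  1   | classical | wagon | yellow | tennis | curry
  2   | blues | sedan | green | soccer | sushi
  3   | pop | van | blue | swimming | pizza
  4   | rock | coupe | red | chess | tacos
  5   | jazz | truck | purple | golf | pasta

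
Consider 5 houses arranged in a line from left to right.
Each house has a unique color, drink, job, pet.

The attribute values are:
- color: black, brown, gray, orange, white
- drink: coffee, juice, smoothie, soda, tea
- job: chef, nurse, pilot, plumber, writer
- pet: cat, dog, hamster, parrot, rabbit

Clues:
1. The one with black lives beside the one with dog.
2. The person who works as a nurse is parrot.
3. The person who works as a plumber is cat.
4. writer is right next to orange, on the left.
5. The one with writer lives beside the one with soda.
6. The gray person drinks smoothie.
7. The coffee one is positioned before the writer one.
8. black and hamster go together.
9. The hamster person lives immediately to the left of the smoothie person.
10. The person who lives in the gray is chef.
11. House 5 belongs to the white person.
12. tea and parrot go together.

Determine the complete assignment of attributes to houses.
Solution:

House | Color | Drink | Job | Pet
---------------------------------
  1   | black | coffee | pilot | hamster
  2   | gray | smoothie | chef | dog
  3   | brown | juice | writer | rabbit
  4   | orange | soda | plumber | cat
  5   | white | tea | nurse | parrot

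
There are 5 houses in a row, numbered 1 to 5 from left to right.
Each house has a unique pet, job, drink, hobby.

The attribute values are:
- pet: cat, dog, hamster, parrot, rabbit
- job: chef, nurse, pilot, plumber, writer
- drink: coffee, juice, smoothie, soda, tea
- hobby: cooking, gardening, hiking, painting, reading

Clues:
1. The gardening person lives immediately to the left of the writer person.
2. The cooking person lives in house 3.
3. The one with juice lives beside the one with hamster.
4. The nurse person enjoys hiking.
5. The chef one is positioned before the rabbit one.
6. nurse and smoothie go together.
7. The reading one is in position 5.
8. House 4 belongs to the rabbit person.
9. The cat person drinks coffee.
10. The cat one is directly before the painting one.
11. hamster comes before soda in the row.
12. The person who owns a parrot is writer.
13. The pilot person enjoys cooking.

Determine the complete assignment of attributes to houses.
Solution:

House | Pet | Job | Drink | Hobby
---------------------------------
  1   | cat | chef | coffee | gardening
  2   | parrot | writer | juice | painting
  3   | hamster | pilot | tea | cooking
  4   | rabbit | nurse | smoothie | hiking
  5   | dog | plumber | soda | reading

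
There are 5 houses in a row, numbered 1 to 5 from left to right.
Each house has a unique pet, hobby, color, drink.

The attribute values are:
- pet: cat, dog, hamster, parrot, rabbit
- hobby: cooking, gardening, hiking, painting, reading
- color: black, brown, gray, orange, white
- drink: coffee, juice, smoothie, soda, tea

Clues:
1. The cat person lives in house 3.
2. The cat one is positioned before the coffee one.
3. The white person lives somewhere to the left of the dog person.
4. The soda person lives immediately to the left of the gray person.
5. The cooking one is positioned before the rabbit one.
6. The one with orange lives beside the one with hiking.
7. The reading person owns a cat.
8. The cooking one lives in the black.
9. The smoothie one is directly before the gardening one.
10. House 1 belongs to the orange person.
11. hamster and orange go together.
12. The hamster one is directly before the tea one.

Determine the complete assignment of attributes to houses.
Solution:

House | Pet | Hobby | Color | Drink
-----------------------------------
  1   | hamster | painting | orange | soda
  2   | parrot | hiking | gray | tea
  3   | cat | reading | white | juice
  4   | dog | cooking | black | smoothie
  5   | rabbit | gardening | brown | coffee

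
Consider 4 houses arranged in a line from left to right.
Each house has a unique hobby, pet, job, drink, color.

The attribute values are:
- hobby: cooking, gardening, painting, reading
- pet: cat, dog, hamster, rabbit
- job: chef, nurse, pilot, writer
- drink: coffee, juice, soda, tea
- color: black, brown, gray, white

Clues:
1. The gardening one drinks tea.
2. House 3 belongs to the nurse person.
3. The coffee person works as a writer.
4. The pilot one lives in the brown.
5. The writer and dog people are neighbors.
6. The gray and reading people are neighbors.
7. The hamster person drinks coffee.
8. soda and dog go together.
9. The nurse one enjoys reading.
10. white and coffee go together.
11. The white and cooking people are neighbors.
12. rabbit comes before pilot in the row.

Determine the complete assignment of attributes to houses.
Solution:

House | Hobby | Pet | Job | Drink | Color
-----------------------------------------
  1   | painting | hamster | writer | coffee | white
  2   | cooking | dog | chef | soda | gray
  3   | reading | rabbit | nurse | juice | black
  4   | gardening | cat | pilot | tea | brown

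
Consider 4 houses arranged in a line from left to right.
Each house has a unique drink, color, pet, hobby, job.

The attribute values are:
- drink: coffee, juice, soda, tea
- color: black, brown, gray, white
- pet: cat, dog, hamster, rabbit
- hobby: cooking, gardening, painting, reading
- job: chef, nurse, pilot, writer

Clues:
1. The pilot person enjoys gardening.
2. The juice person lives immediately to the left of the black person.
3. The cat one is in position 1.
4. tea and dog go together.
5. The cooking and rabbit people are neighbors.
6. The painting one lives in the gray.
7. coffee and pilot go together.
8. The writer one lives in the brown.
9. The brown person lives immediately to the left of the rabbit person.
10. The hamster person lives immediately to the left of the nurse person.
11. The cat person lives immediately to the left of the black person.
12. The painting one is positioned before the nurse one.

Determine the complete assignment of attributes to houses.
Solution:

House | Drink | Color | Pet | Hobby | Job
-----------------------------------------
  1   | juice | brown | cat | cooking | writer
  2   | coffee | black | rabbit | gardening | pilot
  3   | soda | gray | hamster | painting | chef
  4   | tea | white | dog | reading | nurse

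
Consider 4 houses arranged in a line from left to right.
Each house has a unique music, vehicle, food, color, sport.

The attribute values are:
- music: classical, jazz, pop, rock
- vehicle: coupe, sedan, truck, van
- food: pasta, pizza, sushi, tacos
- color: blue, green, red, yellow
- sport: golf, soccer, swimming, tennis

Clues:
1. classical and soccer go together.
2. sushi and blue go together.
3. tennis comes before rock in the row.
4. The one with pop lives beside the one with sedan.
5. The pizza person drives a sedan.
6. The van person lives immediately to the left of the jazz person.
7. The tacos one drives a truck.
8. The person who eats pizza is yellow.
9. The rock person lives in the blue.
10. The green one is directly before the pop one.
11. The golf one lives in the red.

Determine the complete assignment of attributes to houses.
Solution:

House | Music | Vehicle | Food | Color | Sport
----------------------------------------------
  1   | classical | truck | tacos | green | soccer
  2   | pop | van | pasta | red | golf
  3   | jazz | sedan | pizza | yellow | tennis
  4   | rock | coupe | sushi | blue | swimming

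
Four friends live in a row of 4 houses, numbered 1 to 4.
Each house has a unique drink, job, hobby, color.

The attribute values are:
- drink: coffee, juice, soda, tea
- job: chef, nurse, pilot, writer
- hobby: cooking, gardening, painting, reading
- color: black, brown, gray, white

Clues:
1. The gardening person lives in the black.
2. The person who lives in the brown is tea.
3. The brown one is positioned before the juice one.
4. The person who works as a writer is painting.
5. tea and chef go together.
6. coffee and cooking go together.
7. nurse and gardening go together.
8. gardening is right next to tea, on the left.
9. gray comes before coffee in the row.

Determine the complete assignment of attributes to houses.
Solution:

House | Drink | Job | Hobby | Color
-----------------------------------
  1   | soda | nurse | gardening | black
  2   | tea | chef | reading | brown
  3   | juice | writer | painting | gray
  4   | coffee | pilot | cooking | white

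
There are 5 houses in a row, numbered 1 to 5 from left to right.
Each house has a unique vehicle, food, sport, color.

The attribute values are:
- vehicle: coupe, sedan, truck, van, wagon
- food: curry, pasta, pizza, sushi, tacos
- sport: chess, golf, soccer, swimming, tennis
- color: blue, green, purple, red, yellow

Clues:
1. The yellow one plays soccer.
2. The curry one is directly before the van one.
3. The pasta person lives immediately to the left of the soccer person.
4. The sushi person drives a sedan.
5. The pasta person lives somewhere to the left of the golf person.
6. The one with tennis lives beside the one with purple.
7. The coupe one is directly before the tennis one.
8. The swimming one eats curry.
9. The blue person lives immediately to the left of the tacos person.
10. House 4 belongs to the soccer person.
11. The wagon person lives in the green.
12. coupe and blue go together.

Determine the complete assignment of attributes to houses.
Solution:

House | Vehicle | Food | Sport | Color
--------------------------------------
  1   | coupe | curry | swimming | blue
  2   | van | tacos | tennis | red
  3   | truck | pasta | chess | purple
  4   | sedan | sushi | soccer | yellow
  5   | wagon | pizza | golf | green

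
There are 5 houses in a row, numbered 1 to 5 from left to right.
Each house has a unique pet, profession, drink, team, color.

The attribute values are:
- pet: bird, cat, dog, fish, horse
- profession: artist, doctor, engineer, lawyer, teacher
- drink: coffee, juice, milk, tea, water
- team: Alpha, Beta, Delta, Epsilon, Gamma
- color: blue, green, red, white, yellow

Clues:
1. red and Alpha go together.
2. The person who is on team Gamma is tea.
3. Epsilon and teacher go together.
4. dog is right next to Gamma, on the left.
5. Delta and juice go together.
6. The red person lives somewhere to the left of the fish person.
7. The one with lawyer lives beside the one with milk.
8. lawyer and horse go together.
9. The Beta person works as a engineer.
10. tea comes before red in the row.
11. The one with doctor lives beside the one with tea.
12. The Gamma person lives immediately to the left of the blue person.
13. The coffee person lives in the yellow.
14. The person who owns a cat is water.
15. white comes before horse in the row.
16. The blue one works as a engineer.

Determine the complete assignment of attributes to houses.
Solution:

House | Pet | Profession | Drink | Team | Color
-----------------------------------------------
  1   | dog | doctor | juice | Delta | white
  2   | horse | lawyer | tea | Gamma | green
  3   | bird | engineer | milk | Beta | blue
  4   | cat | artist | water | Alpha | red
  5   | fish | teacher | coffee | Epsilon | yellow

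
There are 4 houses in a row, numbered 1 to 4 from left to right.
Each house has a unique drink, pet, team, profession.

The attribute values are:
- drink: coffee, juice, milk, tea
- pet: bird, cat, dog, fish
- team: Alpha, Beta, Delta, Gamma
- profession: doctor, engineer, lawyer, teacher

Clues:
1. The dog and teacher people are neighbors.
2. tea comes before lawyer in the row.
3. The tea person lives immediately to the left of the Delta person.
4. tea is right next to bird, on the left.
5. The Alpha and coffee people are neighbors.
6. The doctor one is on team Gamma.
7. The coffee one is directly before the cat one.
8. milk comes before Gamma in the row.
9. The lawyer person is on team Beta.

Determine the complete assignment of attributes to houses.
Solution:

House | Drink | Pet | Team | Profession
---------------------------------------
  1   | tea | dog | Alpha | engineer
  2   | coffee | bird | Delta | teacher
  3   | milk | cat | Beta | lawyer
  4   | juice | fish | Gamma | doctor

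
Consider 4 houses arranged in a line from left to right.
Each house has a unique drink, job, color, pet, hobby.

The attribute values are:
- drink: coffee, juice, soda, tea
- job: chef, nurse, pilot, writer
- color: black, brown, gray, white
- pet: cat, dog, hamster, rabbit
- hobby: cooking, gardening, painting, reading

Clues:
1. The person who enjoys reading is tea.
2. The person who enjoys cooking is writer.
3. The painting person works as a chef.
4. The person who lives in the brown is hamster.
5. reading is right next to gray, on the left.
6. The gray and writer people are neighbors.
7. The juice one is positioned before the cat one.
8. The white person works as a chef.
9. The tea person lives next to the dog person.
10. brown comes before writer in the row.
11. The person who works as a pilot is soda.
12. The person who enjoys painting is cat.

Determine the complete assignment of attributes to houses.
Solution:

House | Drink | Job | Color | Pet | Hobby
-----------------------------------------
  1   | tea | nurse | brown | hamster | reading
  2   | soda | pilot | gray | dog | gardening
  3   | juice | writer | black | rabbit | cooking
  4   | coffee | chef | white | cat | painting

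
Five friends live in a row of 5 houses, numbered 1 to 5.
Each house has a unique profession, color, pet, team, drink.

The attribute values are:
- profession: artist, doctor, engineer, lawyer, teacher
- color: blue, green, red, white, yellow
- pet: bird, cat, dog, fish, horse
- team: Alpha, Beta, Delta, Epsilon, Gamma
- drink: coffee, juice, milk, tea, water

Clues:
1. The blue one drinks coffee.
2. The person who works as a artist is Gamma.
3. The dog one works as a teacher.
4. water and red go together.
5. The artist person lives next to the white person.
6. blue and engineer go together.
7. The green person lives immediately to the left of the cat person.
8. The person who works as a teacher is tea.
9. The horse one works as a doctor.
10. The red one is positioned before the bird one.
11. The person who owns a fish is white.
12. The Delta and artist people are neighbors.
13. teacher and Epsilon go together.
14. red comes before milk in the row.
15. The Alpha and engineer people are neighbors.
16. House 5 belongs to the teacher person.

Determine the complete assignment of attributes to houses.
Solution:

House | Profession | Color | Pet | Team | Drink
-----------------------------------------------
  1   | doctor | green | horse | Delta | juice
  2   | artist | red | cat | Gamma | water
  3   | lawyer | white | fish | Alpha | milk
  4   | engineer | blue | bird | Beta | coffee
  5   | teacher | yellow | dog | Epsilon | tea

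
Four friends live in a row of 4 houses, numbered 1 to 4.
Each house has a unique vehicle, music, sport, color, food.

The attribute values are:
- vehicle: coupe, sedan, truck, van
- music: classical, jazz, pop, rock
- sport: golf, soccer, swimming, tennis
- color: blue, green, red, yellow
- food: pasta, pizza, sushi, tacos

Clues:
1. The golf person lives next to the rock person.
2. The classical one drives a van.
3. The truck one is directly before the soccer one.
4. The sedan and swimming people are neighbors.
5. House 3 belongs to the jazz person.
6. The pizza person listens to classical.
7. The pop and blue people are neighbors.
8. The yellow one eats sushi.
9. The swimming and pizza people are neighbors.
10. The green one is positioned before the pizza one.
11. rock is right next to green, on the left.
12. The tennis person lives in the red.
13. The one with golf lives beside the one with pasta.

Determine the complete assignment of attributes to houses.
Solution:

House | Vehicle | Music | Sport | Color | Food
----------------------------------------------
  1   | truck | pop | golf | yellow | sushi
  2   | sedan | rock | soccer | blue | pasta
  3   | coupe | jazz | swimming | green | tacos
  4   | van | classical | tennis | red | pizza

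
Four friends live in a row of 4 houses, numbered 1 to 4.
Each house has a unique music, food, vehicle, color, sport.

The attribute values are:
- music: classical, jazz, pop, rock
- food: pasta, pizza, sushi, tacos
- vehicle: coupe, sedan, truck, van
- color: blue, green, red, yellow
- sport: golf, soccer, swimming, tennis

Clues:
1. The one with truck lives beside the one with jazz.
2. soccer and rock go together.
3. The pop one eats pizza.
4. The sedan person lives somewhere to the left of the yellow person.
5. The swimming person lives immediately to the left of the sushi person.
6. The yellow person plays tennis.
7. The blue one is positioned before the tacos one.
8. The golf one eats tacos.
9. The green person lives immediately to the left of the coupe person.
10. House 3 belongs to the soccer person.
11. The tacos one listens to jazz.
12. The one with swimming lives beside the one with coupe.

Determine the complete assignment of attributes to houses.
Solution:

House | Music | Food | Vehicle | Color | Sport
----------------------------------------------
  1   | pop | pizza | sedan | green | swimming
  2   | classical | sushi | coupe | yellow | tennis
  3   | rock | pasta | truck | blue | soccer
  4   | jazz | tacos | van | red | golf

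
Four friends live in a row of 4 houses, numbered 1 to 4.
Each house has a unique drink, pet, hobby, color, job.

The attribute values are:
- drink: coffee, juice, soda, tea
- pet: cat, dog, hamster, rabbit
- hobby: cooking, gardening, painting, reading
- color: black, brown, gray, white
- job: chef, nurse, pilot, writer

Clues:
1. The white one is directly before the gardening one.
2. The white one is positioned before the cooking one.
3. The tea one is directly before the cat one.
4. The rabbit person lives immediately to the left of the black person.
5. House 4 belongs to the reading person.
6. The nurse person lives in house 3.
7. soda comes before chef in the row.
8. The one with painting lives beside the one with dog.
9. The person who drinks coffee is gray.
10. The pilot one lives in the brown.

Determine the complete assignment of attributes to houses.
Solution:

House | Drink | Pet | Hobby | Color | Job
-----------------------------------------
  1   | soda | rabbit | painting | white | writer
  2   | tea | dog | gardening | black | chef
  3   | coffee | cat | cooking | gray | nurse
  4   | juice | hamster | reading | brown | pilot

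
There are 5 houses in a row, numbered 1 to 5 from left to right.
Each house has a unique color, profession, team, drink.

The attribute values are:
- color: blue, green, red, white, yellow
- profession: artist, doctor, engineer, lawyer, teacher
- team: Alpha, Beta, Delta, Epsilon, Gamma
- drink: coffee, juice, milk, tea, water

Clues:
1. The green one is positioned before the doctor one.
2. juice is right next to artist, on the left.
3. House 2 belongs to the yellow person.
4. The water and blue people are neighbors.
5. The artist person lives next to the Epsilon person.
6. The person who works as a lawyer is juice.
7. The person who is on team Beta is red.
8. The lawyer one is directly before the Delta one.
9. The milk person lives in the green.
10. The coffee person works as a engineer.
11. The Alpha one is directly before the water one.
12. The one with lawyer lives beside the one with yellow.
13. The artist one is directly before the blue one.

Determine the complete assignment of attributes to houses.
Solution:

House | Color | Profession | Team | Drink
-----------------------------------------
  1   | white | lawyer | Alpha | juice
  2   | yellow | artist | Delta | water
  3   | blue | engineer | Epsilon | coffee
  4   | green | teacher | Gamma | milk
  5   | red | doctor | Beta | tea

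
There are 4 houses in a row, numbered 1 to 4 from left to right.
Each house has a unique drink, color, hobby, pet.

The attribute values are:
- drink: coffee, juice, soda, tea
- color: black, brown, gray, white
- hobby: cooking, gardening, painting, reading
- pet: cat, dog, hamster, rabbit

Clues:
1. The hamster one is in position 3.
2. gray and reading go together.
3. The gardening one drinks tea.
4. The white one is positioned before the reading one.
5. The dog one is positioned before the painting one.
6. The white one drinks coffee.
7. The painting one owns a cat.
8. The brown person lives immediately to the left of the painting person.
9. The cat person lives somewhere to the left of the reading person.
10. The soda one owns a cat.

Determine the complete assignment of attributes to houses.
Solution:

House | Drink | Color | Hobby | Pet
-----------------------------------
  1   | tea | brown | gardening | dog
  2   | soda | black | painting | cat
  3   | coffee | white | cooking | hamster
  4   | juice | gray | reading | rabbit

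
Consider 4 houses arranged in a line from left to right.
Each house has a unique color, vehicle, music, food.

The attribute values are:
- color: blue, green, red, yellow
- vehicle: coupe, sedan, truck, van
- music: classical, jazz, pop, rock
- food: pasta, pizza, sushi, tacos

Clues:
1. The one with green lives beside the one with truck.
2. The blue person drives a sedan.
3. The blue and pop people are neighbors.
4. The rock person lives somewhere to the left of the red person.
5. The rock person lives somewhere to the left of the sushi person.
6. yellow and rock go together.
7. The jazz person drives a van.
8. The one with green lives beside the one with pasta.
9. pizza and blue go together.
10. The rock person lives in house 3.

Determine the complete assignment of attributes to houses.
Solution:

House | Color | Vehicle | Music | Food
--------------------------------------
  1   | blue | sedan | classical | pizza
  2   | green | coupe | pop | tacos
  3   | yellow | truck | rock | pasta
  4   | red | van | jazz | sushi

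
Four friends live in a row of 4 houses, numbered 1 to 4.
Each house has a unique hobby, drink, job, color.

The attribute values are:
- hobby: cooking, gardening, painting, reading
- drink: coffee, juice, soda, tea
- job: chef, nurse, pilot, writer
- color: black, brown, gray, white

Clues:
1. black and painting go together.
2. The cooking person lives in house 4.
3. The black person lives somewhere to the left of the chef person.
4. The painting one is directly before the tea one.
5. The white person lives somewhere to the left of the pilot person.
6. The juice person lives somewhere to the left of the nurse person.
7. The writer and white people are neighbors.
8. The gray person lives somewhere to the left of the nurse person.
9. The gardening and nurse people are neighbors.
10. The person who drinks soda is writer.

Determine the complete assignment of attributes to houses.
Solution:

House | Hobby | Drink | Job | Color
-----------------------------------
  1   | painting | soda | writer | black
  2   | reading | tea | chef | white
  3   | gardening | juice | pilot | gray
  4   | cooking | coffee | nurse | brown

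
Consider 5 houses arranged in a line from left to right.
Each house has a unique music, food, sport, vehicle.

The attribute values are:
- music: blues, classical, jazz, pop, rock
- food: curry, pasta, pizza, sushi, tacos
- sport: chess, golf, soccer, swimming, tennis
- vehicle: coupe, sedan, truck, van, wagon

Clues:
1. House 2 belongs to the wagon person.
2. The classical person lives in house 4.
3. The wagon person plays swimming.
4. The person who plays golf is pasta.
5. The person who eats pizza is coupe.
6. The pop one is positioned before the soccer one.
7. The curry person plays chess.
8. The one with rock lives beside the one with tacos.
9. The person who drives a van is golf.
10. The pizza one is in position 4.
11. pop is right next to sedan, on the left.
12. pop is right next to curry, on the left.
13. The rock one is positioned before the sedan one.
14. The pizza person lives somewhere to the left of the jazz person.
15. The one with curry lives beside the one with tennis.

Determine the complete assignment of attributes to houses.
Solution:

House | Music | Food | Sport | Vehicle
--------------------------------------
  1   | rock | pasta | golf | van
  2   | pop | tacos | swimming | wagon
  3   | blues | curry | chess | sedan
  4   | classical | pizza | tennis | coupe
  5   | jazz | sushi | soccer | truck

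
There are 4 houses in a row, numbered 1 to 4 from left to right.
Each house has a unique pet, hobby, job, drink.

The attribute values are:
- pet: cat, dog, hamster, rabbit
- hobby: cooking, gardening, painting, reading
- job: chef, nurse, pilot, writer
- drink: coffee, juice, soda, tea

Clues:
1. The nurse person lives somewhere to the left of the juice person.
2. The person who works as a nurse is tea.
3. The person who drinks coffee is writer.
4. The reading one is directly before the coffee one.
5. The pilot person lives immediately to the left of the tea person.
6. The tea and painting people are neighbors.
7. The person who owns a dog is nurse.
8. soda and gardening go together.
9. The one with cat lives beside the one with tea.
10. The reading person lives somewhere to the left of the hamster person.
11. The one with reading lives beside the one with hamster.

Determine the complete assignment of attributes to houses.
Solution:

House | Pet | Hobby | Job | Drink
---------------------------------
  1   | cat | gardening | pilot | soda
  2   | dog | reading | nurse | tea
  3   | hamster | painting | writer | coffee
  4   | rabbit | cooking | chef | juice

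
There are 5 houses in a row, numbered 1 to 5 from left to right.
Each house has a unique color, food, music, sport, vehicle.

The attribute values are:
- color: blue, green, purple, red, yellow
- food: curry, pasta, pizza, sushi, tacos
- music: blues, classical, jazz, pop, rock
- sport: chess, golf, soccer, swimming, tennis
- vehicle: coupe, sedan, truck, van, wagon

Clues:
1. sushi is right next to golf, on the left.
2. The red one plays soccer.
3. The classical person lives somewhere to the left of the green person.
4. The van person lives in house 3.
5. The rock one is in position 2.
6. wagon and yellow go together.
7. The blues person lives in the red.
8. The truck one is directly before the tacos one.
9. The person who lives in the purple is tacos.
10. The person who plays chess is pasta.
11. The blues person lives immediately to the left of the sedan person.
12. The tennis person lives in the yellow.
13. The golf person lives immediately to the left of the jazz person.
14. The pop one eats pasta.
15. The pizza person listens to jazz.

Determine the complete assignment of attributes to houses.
Solution:

House | Color | Food | Music | Sport | Vehicle
----------------------------------------------
  1   | red | sushi | blues | soccer | truck
  2   | purple | tacos | rock | golf | sedan
  3   | blue | pizza | jazz | swimming | van
  4   | yellow | curry | classical | tennis | wagon
  5   | green | pasta | pop | chess | coupe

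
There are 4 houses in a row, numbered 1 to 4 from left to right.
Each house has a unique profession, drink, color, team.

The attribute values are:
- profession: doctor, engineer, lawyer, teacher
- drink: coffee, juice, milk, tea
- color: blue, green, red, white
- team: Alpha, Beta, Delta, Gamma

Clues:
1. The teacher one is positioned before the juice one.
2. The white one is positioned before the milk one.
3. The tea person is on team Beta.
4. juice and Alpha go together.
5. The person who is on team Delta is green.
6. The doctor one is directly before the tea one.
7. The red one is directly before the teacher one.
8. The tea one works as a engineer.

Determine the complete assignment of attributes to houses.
Solution:

House | Profession | Drink | Color | Team
-----------------------------------------
  1   | doctor | coffee | white | Gamma
  2   | engineer | tea | red | Beta
  3   | teacher | milk | green | Delta
  4   | lawyer | juice | blue | Alpha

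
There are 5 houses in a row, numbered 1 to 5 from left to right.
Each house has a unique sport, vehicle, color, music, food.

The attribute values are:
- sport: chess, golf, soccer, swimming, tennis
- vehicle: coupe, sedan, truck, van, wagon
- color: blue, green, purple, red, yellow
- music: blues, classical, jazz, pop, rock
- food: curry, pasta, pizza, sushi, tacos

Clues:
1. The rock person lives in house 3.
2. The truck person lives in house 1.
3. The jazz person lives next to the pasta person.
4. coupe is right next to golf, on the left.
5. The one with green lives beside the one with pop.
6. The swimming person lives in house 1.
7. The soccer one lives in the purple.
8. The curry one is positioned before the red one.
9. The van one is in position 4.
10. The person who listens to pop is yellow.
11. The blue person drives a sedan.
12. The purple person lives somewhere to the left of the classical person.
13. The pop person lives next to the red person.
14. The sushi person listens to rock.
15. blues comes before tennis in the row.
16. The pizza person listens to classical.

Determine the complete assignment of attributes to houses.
Solution:

House | Sport | Vehicle | Color | Music | Food
----------------------------------------------
  1   | swimming | truck | green | jazz | curry
  2   | chess | coupe | yellow | pop | pasta
  3   | golf | wagon | red | rock | sushi
  4   | soccer | van | purple | blues | tacos
  5   | tennis | sedan | blue | classical | pizza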